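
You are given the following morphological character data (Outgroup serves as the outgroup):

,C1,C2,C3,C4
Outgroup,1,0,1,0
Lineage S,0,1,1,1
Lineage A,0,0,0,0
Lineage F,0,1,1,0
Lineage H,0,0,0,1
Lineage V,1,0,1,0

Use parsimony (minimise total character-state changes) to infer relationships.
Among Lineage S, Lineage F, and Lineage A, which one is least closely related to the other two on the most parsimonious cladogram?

Character polarity is set by the outgroup: the derived state is whichever differs from the outgroup's state, so for C1, C3 the derived state is '0', and for the remaining characters it is '1'.
C1 (derived state '0') is shared by Lineage A, Lineage F, Lineage H, and Lineage S — a synapomorphy uniting that clade.
C2: derived state '1' in Lineage F and Lineage S only — synapomorphy for {Lineage F, Lineage S}.
Only Lineage A and Lineage H show the derived state '0' for C3, supporting them as a clade.
C4 groups Lineage H and Lineage S, which is incompatible with the clades supported by the remaining characters; treating it as convergent (homoplasy) costs fewer steps than any alternative tree.
Most parsimonious ingroup topology: (((Lineage S,Lineage F),(Lineage A,Lineage H)),Lineage V).
Lineage S and Lineage F share a more recent common ancestor with each other than either does with Lineage A, so Lineage A is the least closely related of the three.

Lineage A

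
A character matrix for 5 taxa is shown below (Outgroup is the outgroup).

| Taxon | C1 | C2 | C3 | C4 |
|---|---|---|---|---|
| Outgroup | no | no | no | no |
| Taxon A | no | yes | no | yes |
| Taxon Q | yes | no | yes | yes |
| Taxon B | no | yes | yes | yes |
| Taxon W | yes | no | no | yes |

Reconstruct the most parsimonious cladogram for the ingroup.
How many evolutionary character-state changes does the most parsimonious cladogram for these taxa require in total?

The outgroup has state 'no' for every character, so 'yes' is the derived state throughout.
C1: derived state 'yes' in Taxon Q and Taxon W only — synapomorphy for {Taxon Q, Taxon W}.
C2 (derived state 'yes') is shared by Taxon A and Taxon B — a synapomorphy uniting that clade.
C3 (state 'yes') occurs in Taxon B and Taxon Q but conflicts with the nesting implied by the other characters — most parsimoniously interpreted as homoplasy.
All ingroup taxa share the derived state 'yes' for C4; it defines the ingroup but does not resolve relationships within it.
Most parsimonious ingroup topology: ((Taxon A,Taxon B),(Taxon Q,Taxon W)).
Changes per character on this tree: C1: 1; C2: 1; C3: 2; C4: 1.
Total = 5.

5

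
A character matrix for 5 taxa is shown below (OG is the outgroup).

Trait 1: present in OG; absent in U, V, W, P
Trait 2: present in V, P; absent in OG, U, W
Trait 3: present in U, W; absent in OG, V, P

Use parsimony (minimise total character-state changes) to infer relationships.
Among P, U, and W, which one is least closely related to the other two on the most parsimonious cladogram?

Character polarity is set by the outgroup: the derived state is whichever differs from the outgroup's state, so for Trait 1 the derived state is 'absent', and for the remaining characters it is 'present'.
Trait 1 (derived state 'absent') is shared by all ingroup taxa — unites the whole ingroup.
Trait 2 (derived state 'present') is shared by P and V — a synapomorphy uniting that clade.
Only U and W show the derived state 'present' for Trait 3, supporting them as a clade.
Most parsimonious ingroup topology: ((U,W),(V,P)).
U and W share a more recent common ancestor with each other than either does with P, so P is the least closely related of the three.

P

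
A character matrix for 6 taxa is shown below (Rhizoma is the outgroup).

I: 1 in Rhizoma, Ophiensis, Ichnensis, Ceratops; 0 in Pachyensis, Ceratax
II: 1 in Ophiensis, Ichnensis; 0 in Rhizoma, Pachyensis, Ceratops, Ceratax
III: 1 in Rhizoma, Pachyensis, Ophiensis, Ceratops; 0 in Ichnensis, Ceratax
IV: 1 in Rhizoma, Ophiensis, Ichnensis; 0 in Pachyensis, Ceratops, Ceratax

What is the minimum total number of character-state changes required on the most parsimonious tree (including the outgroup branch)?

Character polarity is set by the outgroup: the derived state is whichever differs from the outgroup's state, so for I, III, IV the derived state is '0', and for the remaining characters it is '1'.
I: derived state '0' in Ceratax and Pachyensis only — synapomorphy for {Ceratax, Pachyensis}.
II: derived state '1' in Ichnensis and Ophiensis only — synapomorphy for {Ichnensis, Ophiensis}.
III groups Ceratax and Ichnensis, which is incompatible with the clades supported by the remaining characters; treating it as convergent (homoplasy) costs fewer steps than any alternative tree.
IV (derived state '0') is shared by Ceratax, Ceratops, and Pachyensis — a synapomorphy uniting that clade.
Most parsimonious ingroup topology: ((Ichnensis,Ophiensis),((Ceratax,Pachyensis),Ceratops)).
Changes per character on this tree: I: 1; II: 1; III: 2; IV: 1.
Total = 5.

5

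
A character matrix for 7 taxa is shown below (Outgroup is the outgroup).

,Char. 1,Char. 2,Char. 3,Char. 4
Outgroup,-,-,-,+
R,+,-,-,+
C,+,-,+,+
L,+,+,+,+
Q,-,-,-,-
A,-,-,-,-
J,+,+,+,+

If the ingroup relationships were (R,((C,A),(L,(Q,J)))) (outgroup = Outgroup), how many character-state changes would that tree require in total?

10

Map each character onto (R,((C,A),(L,(Q,J)))) (rooted by Outgroup) and count the minimum state changes it requires (Fitch parsimony):
Char. 1: 3; Char. 2: 2; Char. 3: 3; Char. 4: 2.
Total tree length = 10.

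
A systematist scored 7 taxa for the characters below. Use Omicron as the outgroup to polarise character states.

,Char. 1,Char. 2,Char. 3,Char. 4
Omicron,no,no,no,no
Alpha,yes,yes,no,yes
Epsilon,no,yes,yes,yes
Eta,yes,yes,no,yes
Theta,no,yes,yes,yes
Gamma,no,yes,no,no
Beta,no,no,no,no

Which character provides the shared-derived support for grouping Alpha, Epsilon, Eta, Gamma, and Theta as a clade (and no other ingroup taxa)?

The outgroup has state 'no' for every character, so 'yes' is the derived state throughout.
Only Alpha and Eta show the derived state 'yes' for Char. 1, supporting them as a clade.
Char. 2: derived state 'yes' in Alpha, Epsilon, Eta, Gamma, and Theta only — synapomorphy for {Alpha, Epsilon, Eta, Gamma, Theta}.
Only Epsilon and Theta show the derived state 'yes' for Char. 3, supporting them as a clade.
Only Alpha, Epsilon, Eta, and Theta show the derived state 'yes' for Char. 4, supporting them as a clade.
Most parsimonious ingroup topology: ((((Alpha,Eta),(Epsilon,Theta)),Gamma),Beta).
The clade {Alpha, Epsilon, Eta, Gamma, Theta} is supported by Char. 2: its derived state 'yes' occurs in exactly those taxa and in no other taxon (including the outgroup).

Char. 2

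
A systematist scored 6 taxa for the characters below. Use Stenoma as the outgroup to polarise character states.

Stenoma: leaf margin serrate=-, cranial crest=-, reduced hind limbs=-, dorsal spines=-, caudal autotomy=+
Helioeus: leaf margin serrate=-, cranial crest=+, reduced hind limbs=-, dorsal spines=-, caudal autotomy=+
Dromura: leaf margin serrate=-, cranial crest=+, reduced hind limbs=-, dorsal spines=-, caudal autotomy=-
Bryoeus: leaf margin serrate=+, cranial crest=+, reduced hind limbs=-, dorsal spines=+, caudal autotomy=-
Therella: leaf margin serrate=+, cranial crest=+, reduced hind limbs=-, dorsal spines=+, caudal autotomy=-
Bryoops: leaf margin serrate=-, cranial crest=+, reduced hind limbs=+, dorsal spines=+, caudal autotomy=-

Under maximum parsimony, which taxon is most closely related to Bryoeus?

Character polarity is set by the outgroup: the derived state is whichever differs from the outgroup's state, so for caudal autotomy the derived state is '-', and for the remaining characters it is '+'.
Only Bryoeus and Therella show the derived state '+' for leaf margin serrate, supporting them as a clade.
All ingroup taxa share the derived state '+' for cranial crest; it defines the ingroup but does not resolve relationships within it.
reduced hind limbs (derived state '+') is unique to Bryoops (autapomorphy; uninformative for grouping).
Only Bryoeus, Bryoops, and Therella show the derived state '+' for dorsal spines, supporting them as a clade.
Only Bryoeus, Bryoops, Dromura, and Therella show the derived state '-' for caudal autotomy, supporting them as a clade.
Most parsimonious ingroup topology: (Helioeus,(Dromura,((Bryoeus,Therella),Bryoops))).
Bryoeus and Therella form a cherry on this tree, so they are sister taxa.

Therella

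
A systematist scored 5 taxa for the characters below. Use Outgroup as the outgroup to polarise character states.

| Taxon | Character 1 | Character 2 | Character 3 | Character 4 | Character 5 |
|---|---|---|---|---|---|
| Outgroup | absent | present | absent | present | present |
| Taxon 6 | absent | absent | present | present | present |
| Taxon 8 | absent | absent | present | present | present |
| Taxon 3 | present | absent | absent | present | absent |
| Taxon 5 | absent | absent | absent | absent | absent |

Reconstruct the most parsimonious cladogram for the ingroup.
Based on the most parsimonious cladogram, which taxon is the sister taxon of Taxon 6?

Taxon 8

Character polarity is set by the outgroup: the derived state is whichever differs from the outgroup's state, so for Character 2, Character 4, Character 5 the derived state is 'absent', and for the remaining characters it is 'present'.
Character 1: derived state 'present' in Taxon 3 only — an autapomorphy, so it tells us nothing about relationships among taxa.
All ingroup taxa share the derived state 'absent' for Character 2; it defines the ingroup but does not resolve relationships within it.
Character 3: derived state 'present' in Taxon 6 and Taxon 8 only — synapomorphy for {Taxon 6, Taxon 8}.
Character 4: derived state 'absent' in Taxon 5 only — an autapomorphy, so it tells us nothing about relationships among taxa.
Only Taxon 3 and Taxon 5 show the derived state 'absent' for Character 5, supporting them as a clade.
Most parsimonious ingroup topology: ((Taxon 6,Taxon 8),(Taxon 3,Taxon 5)).
Taxon 6 and Taxon 8 form a cherry on this tree, so they are sister taxa.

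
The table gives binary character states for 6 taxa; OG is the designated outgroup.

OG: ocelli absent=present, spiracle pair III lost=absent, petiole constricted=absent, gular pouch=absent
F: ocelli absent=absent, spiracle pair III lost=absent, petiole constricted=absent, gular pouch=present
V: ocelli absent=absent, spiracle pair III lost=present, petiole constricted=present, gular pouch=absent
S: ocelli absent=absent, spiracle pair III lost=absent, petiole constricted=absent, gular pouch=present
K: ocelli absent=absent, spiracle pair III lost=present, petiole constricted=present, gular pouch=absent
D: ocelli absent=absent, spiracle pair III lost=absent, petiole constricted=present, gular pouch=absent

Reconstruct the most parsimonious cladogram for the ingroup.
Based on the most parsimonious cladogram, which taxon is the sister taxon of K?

Character polarity is set by the outgroup: the derived state is whichever differs from the outgroup's state, so for ocelli absent the derived state is 'absent', and for the remaining characters it is 'present'.
All ingroup taxa share the derived state 'absent' for ocelli absent; it defines the ingroup but does not resolve relationships within it.
Only K and V show the derived state 'present' for spiracle pair III lost, supporting them as a clade.
petiole constricted (derived state 'present') is shared by D, K, and V — a synapomorphy uniting that clade.
Only F and S show the derived state 'present' for gular pouch, supporting them as a clade.
Most parsimonious ingroup topology: ((F,S),((V,K),D)).
K and V form a cherry on this tree, so they are sister taxa.

V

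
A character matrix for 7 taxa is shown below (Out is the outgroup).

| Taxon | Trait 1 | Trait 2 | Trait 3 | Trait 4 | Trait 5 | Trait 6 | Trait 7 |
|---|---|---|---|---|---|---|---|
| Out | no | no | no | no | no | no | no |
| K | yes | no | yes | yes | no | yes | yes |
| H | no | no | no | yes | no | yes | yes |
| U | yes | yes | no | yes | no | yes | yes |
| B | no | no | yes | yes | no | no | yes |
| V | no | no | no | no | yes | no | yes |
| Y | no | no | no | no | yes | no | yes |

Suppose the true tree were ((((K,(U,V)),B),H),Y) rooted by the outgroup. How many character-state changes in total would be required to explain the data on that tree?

13

Map each character onto ((((K,(U,V)),B),H),Y) (rooted by Out) and count the minimum state changes it requires (Fitch parsimony):
Trait 1: 2; Trait 2: 1; Trait 3: 2; Trait 4: 2; Trait 5: 2; Trait 6: 3; Trait 7: 1.
Total tree length = 13.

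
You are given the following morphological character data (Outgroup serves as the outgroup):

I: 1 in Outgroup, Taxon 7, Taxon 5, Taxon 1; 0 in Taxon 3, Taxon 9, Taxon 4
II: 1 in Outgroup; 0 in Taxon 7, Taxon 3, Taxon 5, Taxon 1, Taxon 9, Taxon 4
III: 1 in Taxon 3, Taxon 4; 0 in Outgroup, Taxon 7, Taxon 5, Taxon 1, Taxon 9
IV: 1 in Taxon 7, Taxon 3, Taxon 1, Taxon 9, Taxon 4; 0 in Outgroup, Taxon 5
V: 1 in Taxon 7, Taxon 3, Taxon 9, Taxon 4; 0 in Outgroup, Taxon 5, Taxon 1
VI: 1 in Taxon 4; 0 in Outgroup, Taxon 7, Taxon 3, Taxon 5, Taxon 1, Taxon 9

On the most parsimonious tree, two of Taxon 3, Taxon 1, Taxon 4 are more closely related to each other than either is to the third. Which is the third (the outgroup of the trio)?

Taxon 1

Character polarity is set by the outgroup: the derived state is whichever differs from the outgroup's state, so for I, II the derived state is '0', and for the remaining characters it is '1'.
I (derived state '0') is shared by Taxon 3, Taxon 4, and Taxon 9 — a synapomorphy uniting that clade.
All ingroup taxa share the derived state '0' for II; it defines the ingroup but does not resolve relationships within it.
III: derived state '1' in Taxon 3 and Taxon 4 only — synapomorphy for {Taxon 3, Taxon 4}.
IV (derived state '1') is shared by Taxon 1, Taxon 3, Taxon 4, Taxon 7, and Taxon 9 — a synapomorphy uniting that clade.
V: derived state '1' in Taxon 3, Taxon 4, Taxon 7, and Taxon 9 only — synapomorphy for {Taxon 3, Taxon 4, Taxon 7, Taxon 9}.
VI: derived state '1' in Taxon 4 only — an autapomorphy, so it tells us nothing about relationships among taxa.
Most parsimonious ingroup topology: (((Taxon 7,((Taxon 3,Taxon 4),Taxon 9)),Taxon 1),Taxon 5).
Taxon 4 and Taxon 3 share a more recent common ancestor with each other than either does with Taxon 1, so Taxon 1 is the least closely related of the three.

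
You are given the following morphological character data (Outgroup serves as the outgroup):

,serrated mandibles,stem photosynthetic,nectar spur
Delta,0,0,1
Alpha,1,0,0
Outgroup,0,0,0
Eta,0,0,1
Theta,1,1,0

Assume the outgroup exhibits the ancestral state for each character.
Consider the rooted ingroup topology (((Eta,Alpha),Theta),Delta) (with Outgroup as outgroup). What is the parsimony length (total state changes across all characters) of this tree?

5

Map each character onto (((Eta,Alpha),Theta),Delta) (rooted by Outgroup) and count the minimum state changes it requires (Fitch parsimony):
serrated mandibles: 2; stem photosynthetic: 1; nectar spur: 2.
Total tree length = 5.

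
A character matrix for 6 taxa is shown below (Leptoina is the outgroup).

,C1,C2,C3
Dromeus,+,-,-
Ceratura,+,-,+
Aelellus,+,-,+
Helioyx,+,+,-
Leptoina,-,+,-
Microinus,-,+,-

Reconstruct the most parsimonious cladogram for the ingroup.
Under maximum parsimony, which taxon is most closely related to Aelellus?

Character polarity is set by the outgroup: the derived state is whichever differs from the outgroup's state, so for C2 the derived state is '-', and for the remaining characters it is '+'.
C1: derived state '+' in Aelellus, Ceratura, Dromeus, and Helioyx only — synapomorphy for {Aelellus, Ceratura, Dromeus, Helioyx}.
C2: derived state '-' in Aelellus, Ceratura, and Dromeus only — synapomorphy for {Aelellus, Ceratura, Dromeus}.
Only Aelellus and Ceratura show the derived state '+' for C3, supporting them as a clade.
Most parsimonious ingroup topology: ((Helioyx,((Aelellus,Ceratura),Dromeus)),Microinus).
Aelellus and Ceratura form a cherry on this tree, so they are sister taxa.

Ceratura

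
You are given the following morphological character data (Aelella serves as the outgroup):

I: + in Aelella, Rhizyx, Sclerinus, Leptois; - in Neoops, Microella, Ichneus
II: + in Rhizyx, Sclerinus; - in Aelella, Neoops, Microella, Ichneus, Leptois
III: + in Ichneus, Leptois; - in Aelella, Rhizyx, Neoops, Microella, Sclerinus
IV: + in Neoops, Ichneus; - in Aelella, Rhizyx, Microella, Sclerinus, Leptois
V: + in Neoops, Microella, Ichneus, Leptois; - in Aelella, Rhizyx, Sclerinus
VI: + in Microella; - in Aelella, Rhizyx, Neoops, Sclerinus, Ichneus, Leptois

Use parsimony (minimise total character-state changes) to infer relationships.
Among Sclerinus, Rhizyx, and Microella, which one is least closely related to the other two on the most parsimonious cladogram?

Microella

Character polarity is set by the outgroup: the derived state is whichever differs from the outgroup's state, so for I the derived state is '-', and for the remaining characters it is '+'.
I (derived state '-') is shared by Ichneus, Microella, and Neoops — a synapomorphy uniting that clade.
II: derived state '+' in Rhizyx and Sclerinus only — synapomorphy for {Rhizyx, Sclerinus}.
III groups Ichneus and Leptois, which is incompatible with the clades supported by the remaining characters; treating it as convergent (homoplasy) costs fewer steps than any alternative tree.
IV (derived state '+') is shared by Ichneus and Neoops — a synapomorphy uniting that clade.
V: derived state '+' in Ichneus, Leptois, Microella, and Neoops only — synapomorphy for {Ichneus, Leptois, Microella, Neoops}.
VI (derived state '+') is unique to Microella (autapomorphy; uninformative for grouping).
Most parsimonious ingroup topology: ((Rhizyx,Sclerinus),(((Neoops,Ichneus),Microella),Leptois)).
Sclerinus and Rhizyx share a more recent common ancestor with each other than either does with Microella, so Microella is the least closely related of the three.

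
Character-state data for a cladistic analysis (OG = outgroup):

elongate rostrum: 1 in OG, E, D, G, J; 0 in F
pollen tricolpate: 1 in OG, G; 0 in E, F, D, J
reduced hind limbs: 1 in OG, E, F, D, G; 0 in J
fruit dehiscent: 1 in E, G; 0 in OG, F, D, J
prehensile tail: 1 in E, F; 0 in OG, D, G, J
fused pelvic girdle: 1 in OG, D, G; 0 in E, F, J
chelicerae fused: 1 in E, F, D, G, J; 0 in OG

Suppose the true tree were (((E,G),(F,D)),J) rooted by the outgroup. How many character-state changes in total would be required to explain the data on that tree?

11

Map each character onto (((E,G),(F,D)),J) (rooted by OG) and count the minimum state changes it requires (Fitch parsimony):
elongate rostrum: 1; pollen tricolpate: 2; reduced hind limbs: 1; fruit dehiscent: 1; prehensile tail: 2; fused pelvic girdle: 3; chelicerae fused: 1.
Total tree length = 11.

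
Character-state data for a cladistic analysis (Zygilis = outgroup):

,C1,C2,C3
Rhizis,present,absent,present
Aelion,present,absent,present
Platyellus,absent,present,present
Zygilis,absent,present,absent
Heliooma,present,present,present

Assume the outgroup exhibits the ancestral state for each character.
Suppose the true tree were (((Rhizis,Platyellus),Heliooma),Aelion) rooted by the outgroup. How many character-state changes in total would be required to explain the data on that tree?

Map each character onto (((Rhizis,Platyellus),Heliooma),Aelion) (rooted by Zygilis) and count the minimum state changes it requires (Fitch parsimony):
C1: 2; C2: 2; C3: 1.
Total tree length = 5.

5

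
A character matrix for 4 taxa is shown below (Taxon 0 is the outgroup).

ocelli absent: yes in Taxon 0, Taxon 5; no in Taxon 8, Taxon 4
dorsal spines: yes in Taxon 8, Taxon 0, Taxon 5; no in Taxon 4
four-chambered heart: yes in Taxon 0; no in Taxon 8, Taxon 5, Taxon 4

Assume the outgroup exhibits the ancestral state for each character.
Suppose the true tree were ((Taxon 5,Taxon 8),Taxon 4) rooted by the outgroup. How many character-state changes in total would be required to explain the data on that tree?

4

Map each character onto ((Taxon 5,Taxon 8),Taxon 4) (rooted by Taxon 0) and count the minimum state changes it requires (Fitch parsimony):
ocelli absent: 2; dorsal spines: 1; four-chambered heart: 1.
Total tree length = 4.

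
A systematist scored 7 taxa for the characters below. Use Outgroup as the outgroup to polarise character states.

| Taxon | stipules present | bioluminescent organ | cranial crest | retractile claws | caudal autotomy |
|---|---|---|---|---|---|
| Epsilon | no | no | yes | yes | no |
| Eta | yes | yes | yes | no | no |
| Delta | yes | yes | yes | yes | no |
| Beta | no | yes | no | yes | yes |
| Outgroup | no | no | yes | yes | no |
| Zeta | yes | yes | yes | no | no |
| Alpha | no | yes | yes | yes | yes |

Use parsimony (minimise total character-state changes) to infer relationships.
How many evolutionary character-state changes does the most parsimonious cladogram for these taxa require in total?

5

Character polarity is set by the outgroup: the derived state is whichever differs from the outgroup's state, so for cranial crest, retractile claws the derived state is 'no', and for the remaining characters it is 'yes'.
Only Delta, Eta, and Zeta show the derived state 'yes' for stipules present, supporting them as a clade.
bioluminescent organ (derived state 'yes') is shared by Alpha, Beta, Delta, Eta, and Zeta — a synapomorphy uniting that clade.
cranial crest: derived state 'no' in Beta only — an autapomorphy, so it tells us nothing about relationships among taxa.
retractile claws (derived state 'no') is shared by Eta and Zeta — a synapomorphy uniting that clade.
Only Alpha and Beta show the derived state 'yes' for caudal autotomy, supporting them as a clade.
Most parsimonious ingroup topology: (((Alpha,Beta),((Zeta,Eta),Delta)),Epsilon).
Changes per character on this tree: stipules present: 1; bioluminescent organ: 1; cranial crest: 1; retractile claws: 1; caudal autotomy: 1.
Total = 5.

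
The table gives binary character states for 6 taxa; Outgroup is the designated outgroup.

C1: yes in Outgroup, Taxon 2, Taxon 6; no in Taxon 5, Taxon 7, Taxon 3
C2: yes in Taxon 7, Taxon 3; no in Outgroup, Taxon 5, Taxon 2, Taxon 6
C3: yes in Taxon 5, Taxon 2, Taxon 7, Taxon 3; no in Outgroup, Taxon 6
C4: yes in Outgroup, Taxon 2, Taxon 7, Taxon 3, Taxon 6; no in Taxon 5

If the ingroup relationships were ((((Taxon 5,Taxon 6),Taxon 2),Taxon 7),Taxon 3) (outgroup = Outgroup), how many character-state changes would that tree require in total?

8

Map each character onto ((((Taxon 5,Taxon 6),Taxon 2),Taxon 7),Taxon 3) (rooted by Outgroup) and count the minimum state changes it requires (Fitch parsimony):
C1: 3; C2: 2; C3: 2; C4: 1.
Total tree length = 8.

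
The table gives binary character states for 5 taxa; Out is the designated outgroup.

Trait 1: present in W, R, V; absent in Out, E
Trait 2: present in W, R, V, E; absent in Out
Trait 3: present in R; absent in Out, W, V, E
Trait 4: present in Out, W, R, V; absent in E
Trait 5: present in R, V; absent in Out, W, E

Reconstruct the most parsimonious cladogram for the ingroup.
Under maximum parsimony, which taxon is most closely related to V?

Character polarity is set by the outgroup: the derived state is whichever differs from the outgroup's state, so for Trait 4 the derived state is 'absent', and for the remaining characters it is 'present'.
Trait 1: derived state 'present' in R, V, and W only — synapomorphy for {R, V, W}.
Trait 2 (derived state 'present') is shared by all ingroup taxa — unites the whole ingroup.
Trait 3 (derived state 'present') is unique to R (autapomorphy; uninformative for grouping).
Trait 4 (derived state 'absent') is unique to E (autapomorphy; uninformative for grouping).
Trait 5 (derived state 'present') is shared by R and V — a synapomorphy uniting that clade.
Most parsimonious ingroup topology: ((W,(R,V)),E).
V and R form a cherry on this tree, so they are sister taxa.

R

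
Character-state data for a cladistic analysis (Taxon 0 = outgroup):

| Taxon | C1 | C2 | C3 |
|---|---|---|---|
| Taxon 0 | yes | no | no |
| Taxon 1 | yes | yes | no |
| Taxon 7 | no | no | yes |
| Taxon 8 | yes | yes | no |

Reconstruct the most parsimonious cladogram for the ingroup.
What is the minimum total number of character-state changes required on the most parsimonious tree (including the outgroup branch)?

Character polarity is set by the outgroup: the derived state is whichever differs from the outgroup's state, so for C1 the derived state is 'no', and for the remaining characters it is 'yes'.
C1 (derived state 'no') is unique to Taxon 7 (autapomorphy; uninformative for grouping).
C2 (derived state 'yes') is shared by Taxon 1 and Taxon 8 — a synapomorphy uniting that clade.
C3: derived state 'yes' in Taxon 7 only — an autapomorphy, so it tells us nothing about relationships among taxa.
Most parsimonious ingroup topology: ((Taxon 1,Taxon 8),Taxon 7).
Changes per character on this tree: C1: 1; C2: 1; C3: 1.
Total = 3.

3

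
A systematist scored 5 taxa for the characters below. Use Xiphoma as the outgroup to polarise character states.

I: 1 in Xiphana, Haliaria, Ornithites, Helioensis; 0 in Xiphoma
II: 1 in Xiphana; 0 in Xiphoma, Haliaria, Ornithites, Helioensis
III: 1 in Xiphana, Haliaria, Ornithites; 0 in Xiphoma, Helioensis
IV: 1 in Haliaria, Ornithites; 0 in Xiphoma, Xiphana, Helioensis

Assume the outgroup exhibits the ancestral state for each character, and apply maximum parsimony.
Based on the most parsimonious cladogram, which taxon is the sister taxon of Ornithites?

The outgroup has state '0' for every character, so '1' is the derived state throughout.
All ingroup taxa share the derived state '1' for I; it defines the ingroup but does not resolve relationships within it.
II: derived state '1' in Xiphana only — an autapomorphy, so it tells us nothing about relationships among taxa.
Only Haliaria, Ornithites, and Xiphana show the derived state '1' for III, supporting them as a clade.
IV: derived state '1' in Haliaria and Ornithites only — synapomorphy for {Haliaria, Ornithites}.
Most parsimonious ingroup topology: ((Xiphana,(Haliaria,Ornithites)),Helioensis).
Ornithites and Haliaria form a cherry on this tree, so they are sister taxa.

Haliaria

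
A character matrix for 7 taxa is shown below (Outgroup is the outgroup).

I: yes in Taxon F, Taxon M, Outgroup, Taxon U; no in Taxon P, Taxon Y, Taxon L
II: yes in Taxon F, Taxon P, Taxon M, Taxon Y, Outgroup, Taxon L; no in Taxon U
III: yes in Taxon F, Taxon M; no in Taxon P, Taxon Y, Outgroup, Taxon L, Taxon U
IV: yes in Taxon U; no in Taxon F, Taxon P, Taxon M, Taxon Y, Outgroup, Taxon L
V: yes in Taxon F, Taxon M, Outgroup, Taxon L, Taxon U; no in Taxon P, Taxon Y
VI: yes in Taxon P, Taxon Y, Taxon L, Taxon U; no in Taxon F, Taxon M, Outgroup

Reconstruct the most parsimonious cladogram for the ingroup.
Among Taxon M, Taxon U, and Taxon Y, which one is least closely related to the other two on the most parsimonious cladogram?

Character polarity is set by the outgroup: the derived state is whichever differs from the outgroup's state, so for I, II, V the derived state is 'no', and for the remaining characters it is 'yes'.
Only Taxon L, Taxon P, and Taxon Y show the derived state 'no' for I, supporting them as a clade.
II: derived state 'no' in Taxon U only — an autapomorphy, so it tells us nothing about relationships among taxa.
III (derived state 'yes') is shared by Taxon F and Taxon M — a synapomorphy uniting that clade.
IV: derived state 'yes' in Taxon U only — an autapomorphy, so it tells us nothing about relationships among taxa.
V (derived state 'no') is shared by Taxon P and Taxon Y — a synapomorphy uniting that clade.
VI (derived state 'yes') is shared by Taxon L, Taxon P, Taxon U, and Taxon Y — a synapomorphy uniting that clade.
Most parsimonious ingroup topology: ((Taxon F,Taxon M),(((Taxon Y,Taxon P),Taxon L),Taxon U)).
Taxon Y and Taxon U share a more recent common ancestor with each other than either does with Taxon M, so Taxon M is the least closely related of the three.

Taxon M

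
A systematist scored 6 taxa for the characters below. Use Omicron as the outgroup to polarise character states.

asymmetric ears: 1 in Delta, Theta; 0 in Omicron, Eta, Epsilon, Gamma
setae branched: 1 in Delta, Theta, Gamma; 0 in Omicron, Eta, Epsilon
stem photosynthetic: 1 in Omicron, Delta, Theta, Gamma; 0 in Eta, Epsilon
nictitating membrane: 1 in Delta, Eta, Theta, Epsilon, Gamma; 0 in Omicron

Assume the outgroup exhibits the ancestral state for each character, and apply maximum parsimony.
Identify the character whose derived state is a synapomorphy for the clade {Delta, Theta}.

Character polarity is set by the outgroup: the derived state is whichever differs from the outgroup's state, so for stem photosynthetic the derived state is '0', and for the remaining characters it is '1'.
asymmetric ears (derived state '1') is shared by Delta and Theta — a synapomorphy uniting that clade.
Only Delta, Gamma, and Theta show the derived state '1' for setae branched, supporting them as a clade.
stem photosynthetic (derived state '0') is shared by Epsilon and Eta — a synapomorphy uniting that clade.
All ingroup taxa share the derived state '1' for nictitating membrane; it defines the ingroup but does not resolve relationships within it.
Most parsimonious ingroup topology: (((Delta,Theta),Gamma),(Eta,Epsilon)).
The clade {Delta, Theta} is supported by asymmetric ears: its derived state '1' occurs in exactly those taxa and in no other taxon (including the outgroup).

asymmetric ears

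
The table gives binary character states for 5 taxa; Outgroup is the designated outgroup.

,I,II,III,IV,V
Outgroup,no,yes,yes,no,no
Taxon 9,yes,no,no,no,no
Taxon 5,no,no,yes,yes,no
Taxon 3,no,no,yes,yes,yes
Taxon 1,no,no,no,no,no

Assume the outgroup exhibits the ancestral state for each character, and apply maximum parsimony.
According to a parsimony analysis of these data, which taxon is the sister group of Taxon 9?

Taxon 1

Character polarity is set by the outgroup: the derived state is whichever differs from the outgroup's state, so for II, III the derived state is 'no', and for the remaining characters it is 'yes'.
I (derived state 'yes') is unique to Taxon 9 (autapomorphy; uninformative for grouping).
II (derived state 'no') is shared by all ingroup taxa — unites the whole ingroup.
Only Taxon 1 and Taxon 9 show the derived state 'no' for III, supporting them as a clade.
Only Taxon 3 and Taxon 5 show the derived state 'yes' for IV, supporting them as a clade.
V (derived state 'yes') is unique to Taxon 3 (autapomorphy; uninformative for grouping).
Most parsimonious ingroup topology: ((Taxon 9,Taxon 1),(Taxon 5,Taxon 3)).
Taxon 9 and Taxon 1 form a cherry on this tree, so they are sister taxa.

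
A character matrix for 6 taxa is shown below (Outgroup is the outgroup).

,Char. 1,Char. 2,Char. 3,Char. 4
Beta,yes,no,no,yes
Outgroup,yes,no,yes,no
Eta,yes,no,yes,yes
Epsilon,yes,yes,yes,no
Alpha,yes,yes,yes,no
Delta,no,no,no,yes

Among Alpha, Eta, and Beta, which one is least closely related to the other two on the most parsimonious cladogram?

Character polarity is set by the outgroup: the derived state is whichever differs from the outgroup's state, so for Char. 1, Char. 3 the derived state is 'no', and for the remaining characters it is 'yes'.
Char. 1 (derived state 'no') is unique to Delta (autapomorphy; uninformative for grouping).
Only Alpha and Epsilon show the derived state 'yes' for Char. 2, supporting them as a clade.
Char. 3 (derived state 'no') is shared by Beta and Delta — a synapomorphy uniting that clade.
Only Beta, Delta, and Eta show the derived state 'yes' for Char. 4, supporting them as a clade.
Most parsimonious ingroup topology: (((Beta,Delta),Eta),(Epsilon,Alpha)).
Beta and Eta share a more recent common ancestor with each other than either does with Alpha, so Alpha is the least closely related of the three.

Alpha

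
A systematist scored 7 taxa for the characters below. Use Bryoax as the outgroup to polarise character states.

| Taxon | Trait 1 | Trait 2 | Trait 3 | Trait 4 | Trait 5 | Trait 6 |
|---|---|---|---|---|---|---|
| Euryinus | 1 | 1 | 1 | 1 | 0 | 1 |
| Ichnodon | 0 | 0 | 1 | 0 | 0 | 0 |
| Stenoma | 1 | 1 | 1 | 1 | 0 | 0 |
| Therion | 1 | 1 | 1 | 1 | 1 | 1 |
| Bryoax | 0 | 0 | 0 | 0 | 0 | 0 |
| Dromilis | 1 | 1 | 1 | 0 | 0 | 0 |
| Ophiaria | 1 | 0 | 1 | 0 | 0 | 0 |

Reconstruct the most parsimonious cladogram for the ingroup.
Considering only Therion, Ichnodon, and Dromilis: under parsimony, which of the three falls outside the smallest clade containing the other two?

Ichnodon

The outgroup has state '0' for every character, so '1' is the derived state throughout.
Only Dromilis, Euryinus, Ophiaria, Stenoma, and Therion show the derived state '1' for Trait 1, supporting them as a clade.
Trait 2 (derived state '1') is shared by Dromilis, Euryinus, Stenoma, and Therion — a synapomorphy uniting that clade.
All ingroup taxa share the derived state '1' for Trait 3; it defines the ingroup but does not resolve relationships within it.
Only Euryinus, Stenoma, and Therion show the derived state '1' for Trait 4, supporting them as a clade.
Trait 5: derived state '1' in Therion only — an autapomorphy, so it tells us nothing about relationships among taxa.
Trait 6: derived state '1' in Euryinus and Therion only — synapomorphy for {Euryinus, Therion}.
Most parsimonious ingroup topology: (((((Euryinus,Therion),Stenoma),Dromilis),Ophiaria),Ichnodon).
Dromilis and Therion share a more recent common ancestor with each other than either does with Ichnodon, so Ichnodon is the least closely related of the three.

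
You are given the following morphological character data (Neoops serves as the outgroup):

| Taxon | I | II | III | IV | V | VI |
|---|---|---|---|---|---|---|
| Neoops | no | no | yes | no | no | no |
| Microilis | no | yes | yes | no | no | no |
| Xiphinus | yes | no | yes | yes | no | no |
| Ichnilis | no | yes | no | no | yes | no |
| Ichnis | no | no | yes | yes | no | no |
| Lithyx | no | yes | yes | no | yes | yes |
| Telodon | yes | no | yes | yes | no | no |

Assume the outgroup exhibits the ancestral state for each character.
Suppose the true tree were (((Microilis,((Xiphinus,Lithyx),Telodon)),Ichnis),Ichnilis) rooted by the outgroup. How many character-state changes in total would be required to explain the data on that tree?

Map each character onto (((Microilis,((Xiphinus,Lithyx),Telodon)),Ichnis),Ichnilis) (rooted by Neoops) and count the minimum state changes it requires (Fitch parsimony):
I: 2; II: 3; III: 1; IV: 3; V: 2; VI: 1.
Total tree length = 12.

12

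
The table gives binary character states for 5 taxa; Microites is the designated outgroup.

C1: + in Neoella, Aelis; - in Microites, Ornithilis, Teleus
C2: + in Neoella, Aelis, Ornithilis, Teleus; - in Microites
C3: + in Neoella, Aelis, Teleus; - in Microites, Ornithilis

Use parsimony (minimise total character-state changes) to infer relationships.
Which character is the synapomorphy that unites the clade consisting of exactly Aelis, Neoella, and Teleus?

C3

The outgroup has state '-' for every character, so '+' is the derived state throughout.
C1: derived state '+' in Aelis and Neoella only — synapomorphy for {Aelis, Neoella}.
All ingroup taxa share the derived state '+' for C2; it defines the ingroup but does not resolve relationships within it.
C3: derived state '+' in Aelis, Neoella, and Teleus only — synapomorphy for {Aelis, Neoella, Teleus}.
Most parsimonious ingroup topology: (((Neoella,Aelis),Teleus),Ornithilis).
The clade {Aelis, Neoella, Teleus} is supported by C3: its derived state '+' occurs in exactly those taxa and in no other taxon (including the outgroup).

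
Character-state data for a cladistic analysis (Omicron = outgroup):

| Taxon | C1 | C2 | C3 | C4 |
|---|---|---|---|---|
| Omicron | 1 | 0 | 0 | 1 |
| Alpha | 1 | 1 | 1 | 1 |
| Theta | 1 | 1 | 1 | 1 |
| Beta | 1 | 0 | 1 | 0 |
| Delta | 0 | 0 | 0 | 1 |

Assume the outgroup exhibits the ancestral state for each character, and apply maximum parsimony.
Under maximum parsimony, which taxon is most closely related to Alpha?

Theta

Character polarity is set by the outgroup: the derived state is whichever differs from the outgroup's state, so for C1, C4 the derived state is '0', and for the remaining characters it is '1'.
C1: derived state '0' in Delta only — an autapomorphy, so it tells us nothing about relationships among taxa.
C2: derived state '1' in Alpha and Theta only — synapomorphy for {Alpha, Theta}.
Only Alpha, Beta, and Theta show the derived state '1' for C3, supporting them as a clade.
C4: derived state '0' in Beta only — an autapomorphy, so it tells us nothing about relationships among taxa.
Most parsimonious ingroup topology: (((Alpha,Theta),Beta),Delta).
Alpha and Theta form a cherry on this tree, so they are sister taxa.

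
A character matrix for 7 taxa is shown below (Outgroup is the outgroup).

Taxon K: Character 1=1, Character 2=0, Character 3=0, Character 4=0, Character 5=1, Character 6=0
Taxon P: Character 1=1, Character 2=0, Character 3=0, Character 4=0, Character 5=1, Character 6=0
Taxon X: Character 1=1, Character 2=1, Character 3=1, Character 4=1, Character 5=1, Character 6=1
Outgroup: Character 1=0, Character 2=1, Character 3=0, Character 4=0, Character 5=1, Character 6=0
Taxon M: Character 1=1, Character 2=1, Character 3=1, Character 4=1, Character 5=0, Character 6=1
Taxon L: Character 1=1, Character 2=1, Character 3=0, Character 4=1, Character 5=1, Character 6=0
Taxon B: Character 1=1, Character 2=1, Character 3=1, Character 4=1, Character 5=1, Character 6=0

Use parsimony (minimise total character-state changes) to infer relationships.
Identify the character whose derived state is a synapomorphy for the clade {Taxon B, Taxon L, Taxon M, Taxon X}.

Character polarity is set by the outgroup: the derived state is whichever differs from the outgroup's state, so for Character 2, Character 5 the derived state is '0', and for the remaining characters it is '1'.
All ingroup taxa share the derived state '1' for Character 1; it defines the ingroup but does not resolve relationships within it.
Character 2 (derived state '0') is shared by Taxon K and Taxon P — a synapomorphy uniting that clade.
Character 3 (derived state '1') is shared by Taxon B, Taxon M, and Taxon X — a synapomorphy uniting that clade.
Character 4 (derived state '1') is shared by Taxon B, Taxon L, Taxon M, and Taxon X — a synapomorphy uniting that clade.
Character 5 (derived state '0') is unique to Taxon M (autapomorphy; uninformative for grouping).
Character 6: derived state '1' in Taxon M and Taxon X only — synapomorphy for {Taxon M, Taxon X}.
Most parsimonious ingroup topology: ((Taxon K,Taxon P),((Taxon B,(Taxon X,Taxon M)),Taxon L)).
The clade {Taxon B, Taxon L, Taxon M, Taxon X} is supported by Character 4: its derived state '1' occurs in exactly those taxa and in no other taxon (including the outgroup).

Character 4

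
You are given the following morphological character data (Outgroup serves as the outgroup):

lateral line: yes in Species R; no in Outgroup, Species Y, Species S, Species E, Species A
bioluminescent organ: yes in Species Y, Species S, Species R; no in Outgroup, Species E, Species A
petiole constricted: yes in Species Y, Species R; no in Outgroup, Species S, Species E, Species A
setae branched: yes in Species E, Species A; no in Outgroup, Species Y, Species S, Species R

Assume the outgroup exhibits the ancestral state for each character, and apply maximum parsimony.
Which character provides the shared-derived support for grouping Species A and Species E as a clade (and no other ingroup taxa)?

setae branched

The outgroup has state 'no' for every character, so 'yes' is the derived state throughout.
lateral line (derived state 'yes') is unique to Species R (autapomorphy; uninformative for grouping).
Only Species R, Species S, and Species Y show the derived state 'yes' for bioluminescent organ, supporting them as a clade.
petiole constricted (derived state 'yes') is shared by Species R and Species Y — a synapomorphy uniting that clade.
Only Species A and Species E show the derived state 'yes' for setae branched, supporting them as a clade.
Most parsimonious ingroup topology: (((Species Y,Species R),Species S),(Species E,Species A)).
The clade {Species A, Species E} is supported by setae branched: its derived state 'yes' occurs in exactly those taxa and in no other taxon (including the outgroup).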